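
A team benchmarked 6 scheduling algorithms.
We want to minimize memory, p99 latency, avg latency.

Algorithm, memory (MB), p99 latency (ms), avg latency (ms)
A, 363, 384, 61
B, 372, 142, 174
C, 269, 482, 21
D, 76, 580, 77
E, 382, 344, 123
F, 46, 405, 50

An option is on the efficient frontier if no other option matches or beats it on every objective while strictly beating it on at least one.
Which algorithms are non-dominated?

A: not dominated.
B: not dominated (best p99 latency).
C: not dominated (best avg latency).
D: dominated by F (memory 46≤76, p99 latency 405≤580, avg latency 50≤77).
E: not dominated.
F: not dominated (best memory).

A, B, C, E, F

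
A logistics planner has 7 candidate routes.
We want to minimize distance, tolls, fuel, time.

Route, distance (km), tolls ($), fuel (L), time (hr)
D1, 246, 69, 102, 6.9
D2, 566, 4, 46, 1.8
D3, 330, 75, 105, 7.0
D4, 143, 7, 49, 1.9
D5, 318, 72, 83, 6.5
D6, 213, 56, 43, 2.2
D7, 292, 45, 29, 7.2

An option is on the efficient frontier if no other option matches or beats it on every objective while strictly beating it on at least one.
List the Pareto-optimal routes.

D2, D4, D6, D7

D1: dominated by D4 (distance 143≤246, tolls 7≤69, fuel 49≤102, time 1.9≤6.9).
D2: not dominated (best tolls).
D3: dominated by D1 (distance 246≤330, tolls 69≤75, fuel 102≤105, time 6.9≤7.0).
D4: not dominated (best distance).
D5: dominated by D4 (distance 143≤318, tolls 7≤72, fuel 49≤83, time 1.9≤6.5).
D6: not dominated.
D7: not dominated (best fuel).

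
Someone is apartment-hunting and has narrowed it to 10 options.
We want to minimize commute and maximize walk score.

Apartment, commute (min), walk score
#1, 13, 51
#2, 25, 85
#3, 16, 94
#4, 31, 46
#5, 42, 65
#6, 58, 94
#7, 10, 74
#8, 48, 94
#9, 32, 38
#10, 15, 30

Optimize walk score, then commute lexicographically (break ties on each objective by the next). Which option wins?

#3

First maximize walk score: best is 94, kept {#3, #6, #8}.
Then minimize commute: best is 16, kept {#3}.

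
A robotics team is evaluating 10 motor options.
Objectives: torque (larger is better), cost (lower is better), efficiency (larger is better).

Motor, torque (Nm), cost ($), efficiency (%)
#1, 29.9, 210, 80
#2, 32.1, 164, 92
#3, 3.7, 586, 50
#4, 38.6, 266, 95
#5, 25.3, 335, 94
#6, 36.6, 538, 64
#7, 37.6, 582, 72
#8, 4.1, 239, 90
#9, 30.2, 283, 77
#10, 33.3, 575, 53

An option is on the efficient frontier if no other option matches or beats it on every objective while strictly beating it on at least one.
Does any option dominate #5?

Yes

#4 vs #5: torque 38.6≥25.3, cost 266≤335, efficiency 95≥94 — #4 is at least as good on every objective and strictly better on at least one, so #4 dominates #5.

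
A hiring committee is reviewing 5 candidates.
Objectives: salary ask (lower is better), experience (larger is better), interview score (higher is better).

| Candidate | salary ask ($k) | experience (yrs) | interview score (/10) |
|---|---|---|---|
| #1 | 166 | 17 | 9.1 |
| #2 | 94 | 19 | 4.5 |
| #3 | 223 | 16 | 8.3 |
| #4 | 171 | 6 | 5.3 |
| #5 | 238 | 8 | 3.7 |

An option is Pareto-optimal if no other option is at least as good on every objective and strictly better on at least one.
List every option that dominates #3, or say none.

#1: salary ask 166≤223, experience 17≥16, interview score 9.1≥8.3 — dominates #3.
Others (#2, #4, #5) are each worse than #3 on at least one objective.

#1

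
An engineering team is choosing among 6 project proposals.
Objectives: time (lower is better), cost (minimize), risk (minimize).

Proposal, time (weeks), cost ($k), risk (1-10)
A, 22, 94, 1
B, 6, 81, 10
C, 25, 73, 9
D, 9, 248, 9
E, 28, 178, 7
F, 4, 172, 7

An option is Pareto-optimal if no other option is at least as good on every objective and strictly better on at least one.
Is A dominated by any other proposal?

No

B: worse on risk (10 vs 1).
C: worse on time (25 vs 22).
D: worse on cost (248 vs 94).
E: worse on time (28 vs 22).
F: worse on cost (172 vs 94).
No option is at least as good as A on every objective and strictly better on one.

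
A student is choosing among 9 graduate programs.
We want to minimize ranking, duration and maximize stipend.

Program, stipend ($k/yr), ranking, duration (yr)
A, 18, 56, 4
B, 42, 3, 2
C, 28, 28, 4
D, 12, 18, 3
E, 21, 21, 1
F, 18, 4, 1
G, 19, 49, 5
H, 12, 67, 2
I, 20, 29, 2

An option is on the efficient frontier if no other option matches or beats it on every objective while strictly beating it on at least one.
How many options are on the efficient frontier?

3

A: dominated by B (stipend 42≥18, ranking 3≤56, duration 2≤4).
B: not dominated (best stipend).
C: dominated by B (stipend 42≥28, ranking 3≤28, duration 2≤4).
D: dominated by B (stipend 42≥12, ranking 3≤18, duration 2≤3).
E: not dominated.
F: not dominated.
G: dominated by B (stipend 42≥19, ranking 3≤49, duration 2≤5).
H: dominated by B (stipend 42≥12, ranking 3≤67, duration 2≤2).
I: dominated by B (stipend 42≥20, ranking 3≤29, duration 2≤2).
Pareto-optimal: B, E, F → 3.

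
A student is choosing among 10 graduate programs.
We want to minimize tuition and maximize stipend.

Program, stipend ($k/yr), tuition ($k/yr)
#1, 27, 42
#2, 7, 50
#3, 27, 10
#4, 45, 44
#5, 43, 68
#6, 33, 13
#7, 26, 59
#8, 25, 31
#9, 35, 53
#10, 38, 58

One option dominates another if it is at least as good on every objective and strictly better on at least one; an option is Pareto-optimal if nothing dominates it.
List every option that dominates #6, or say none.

#1: worse on stipend (27 vs 33).
#2: worse on stipend (7 vs 33).
#3: worse on stipend (27 vs 33).
#4: worse on tuition (44 vs 13).
#5: worse on tuition (68 vs 13).
#7: worse on stipend (26 vs 33).
#8: worse on stipend (25 vs 33).
#9: worse on tuition (53 vs 13).
#10: worse on tuition (58 vs 13).
No option dominates #6.

none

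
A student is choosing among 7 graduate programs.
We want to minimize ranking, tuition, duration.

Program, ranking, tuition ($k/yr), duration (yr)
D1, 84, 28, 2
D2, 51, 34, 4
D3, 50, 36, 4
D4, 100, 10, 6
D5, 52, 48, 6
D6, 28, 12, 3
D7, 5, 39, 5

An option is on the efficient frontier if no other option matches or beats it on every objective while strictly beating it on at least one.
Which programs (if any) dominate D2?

D6

D6: ranking 28≤51, tuition 12≤34, duration 3≤4 — dominates D2.
Others (D1, D3, D4, D5, D7) are each worse than D2 on at least one objective.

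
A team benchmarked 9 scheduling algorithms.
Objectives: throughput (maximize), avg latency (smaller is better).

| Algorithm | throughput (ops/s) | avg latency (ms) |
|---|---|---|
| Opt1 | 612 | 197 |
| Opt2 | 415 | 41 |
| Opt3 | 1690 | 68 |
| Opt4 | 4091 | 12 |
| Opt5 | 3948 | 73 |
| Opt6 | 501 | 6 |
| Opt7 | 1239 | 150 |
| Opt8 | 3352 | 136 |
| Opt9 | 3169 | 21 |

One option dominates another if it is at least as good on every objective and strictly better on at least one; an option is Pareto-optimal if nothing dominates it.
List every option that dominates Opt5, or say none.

Opt4: throughput 4091≥3948, avg latency 12≤73 — dominates Opt5.
Others (Opt1, Opt2, Opt3, Opt6, Opt7, Opt8, Opt9) are each worse than Opt5 on at least one objective.

Opt4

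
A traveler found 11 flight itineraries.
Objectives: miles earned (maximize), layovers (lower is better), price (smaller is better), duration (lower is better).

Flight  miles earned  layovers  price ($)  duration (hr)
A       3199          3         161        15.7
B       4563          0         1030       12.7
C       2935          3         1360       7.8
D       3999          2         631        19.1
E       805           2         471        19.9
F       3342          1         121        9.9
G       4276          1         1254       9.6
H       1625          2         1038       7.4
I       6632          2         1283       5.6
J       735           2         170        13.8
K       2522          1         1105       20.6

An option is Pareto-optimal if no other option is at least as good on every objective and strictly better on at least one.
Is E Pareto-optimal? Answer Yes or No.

No

F vs E: miles earned 3342≥805, layovers 1≤2, price 121≤471, duration 9.9≤19.9 — F is at least as good on every objective and strictly better on at least one, so F dominates E.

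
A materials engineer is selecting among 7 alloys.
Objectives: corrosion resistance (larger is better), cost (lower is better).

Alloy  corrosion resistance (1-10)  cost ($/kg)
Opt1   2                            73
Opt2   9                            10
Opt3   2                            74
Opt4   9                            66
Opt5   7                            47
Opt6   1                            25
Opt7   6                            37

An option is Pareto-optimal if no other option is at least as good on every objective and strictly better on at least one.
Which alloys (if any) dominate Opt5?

Opt2: corrosion resistance 9≥7, cost 10≤47 — dominates Opt5.
Others (Opt1, Opt3, Opt4, Opt6, Opt7) are each worse than Opt5 on at least one objective.

Opt2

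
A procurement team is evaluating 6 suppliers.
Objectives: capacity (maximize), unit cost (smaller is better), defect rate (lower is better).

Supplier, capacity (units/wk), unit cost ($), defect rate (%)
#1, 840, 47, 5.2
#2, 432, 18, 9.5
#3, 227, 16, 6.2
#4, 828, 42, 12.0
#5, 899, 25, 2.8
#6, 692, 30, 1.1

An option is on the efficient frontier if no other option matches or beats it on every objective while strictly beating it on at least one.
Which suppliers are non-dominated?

#2, #3, #5, #6

#1: dominated by #5 (capacity 899≥840, unit cost 25≤47, defect rate 2.8≤5.2).
#2: not dominated.
#3: not dominated (best unit cost).
#4: dominated by #5 (capacity 899≥828, unit cost 25≤42, defect rate 2.8≤12.0).
#5: not dominated (best capacity).
#6: not dominated (best defect rate).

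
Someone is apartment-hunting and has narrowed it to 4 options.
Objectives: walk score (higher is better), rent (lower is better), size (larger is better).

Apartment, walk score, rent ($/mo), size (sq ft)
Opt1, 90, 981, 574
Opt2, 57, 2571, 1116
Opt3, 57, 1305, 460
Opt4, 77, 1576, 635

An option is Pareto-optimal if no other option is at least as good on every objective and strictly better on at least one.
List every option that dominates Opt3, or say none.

Opt1: walk score 90≥57, rent 981≤1305, size 574≥460 — dominates Opt3.
Others (Opt2, Opt4) are each worse than Opt3 on at least one objective.

Opt1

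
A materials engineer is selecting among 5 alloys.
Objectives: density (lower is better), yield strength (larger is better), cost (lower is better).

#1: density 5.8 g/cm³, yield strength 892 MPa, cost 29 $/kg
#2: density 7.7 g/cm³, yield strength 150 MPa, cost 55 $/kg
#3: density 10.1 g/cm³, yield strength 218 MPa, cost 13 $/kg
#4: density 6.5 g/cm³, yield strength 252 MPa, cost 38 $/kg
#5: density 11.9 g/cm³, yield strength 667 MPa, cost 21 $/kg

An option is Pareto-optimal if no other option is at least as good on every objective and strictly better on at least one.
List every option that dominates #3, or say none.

#1: worse on cost (29 vs 13).
#2: worse on yield strength (150 vs 218).
#4: worse on cost (38 vs 13).
#5: worse on density (11.9 vs 10.1).
No option dominates #3.

none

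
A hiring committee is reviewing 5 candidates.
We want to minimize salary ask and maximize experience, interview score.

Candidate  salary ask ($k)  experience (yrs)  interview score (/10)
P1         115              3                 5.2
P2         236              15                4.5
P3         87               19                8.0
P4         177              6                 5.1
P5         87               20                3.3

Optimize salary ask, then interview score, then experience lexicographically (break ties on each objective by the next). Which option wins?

P3

First minimize salary ask: best is 87, kept {P3, P5}.
Then maximize interview score: best is 8.0, kept {P3}.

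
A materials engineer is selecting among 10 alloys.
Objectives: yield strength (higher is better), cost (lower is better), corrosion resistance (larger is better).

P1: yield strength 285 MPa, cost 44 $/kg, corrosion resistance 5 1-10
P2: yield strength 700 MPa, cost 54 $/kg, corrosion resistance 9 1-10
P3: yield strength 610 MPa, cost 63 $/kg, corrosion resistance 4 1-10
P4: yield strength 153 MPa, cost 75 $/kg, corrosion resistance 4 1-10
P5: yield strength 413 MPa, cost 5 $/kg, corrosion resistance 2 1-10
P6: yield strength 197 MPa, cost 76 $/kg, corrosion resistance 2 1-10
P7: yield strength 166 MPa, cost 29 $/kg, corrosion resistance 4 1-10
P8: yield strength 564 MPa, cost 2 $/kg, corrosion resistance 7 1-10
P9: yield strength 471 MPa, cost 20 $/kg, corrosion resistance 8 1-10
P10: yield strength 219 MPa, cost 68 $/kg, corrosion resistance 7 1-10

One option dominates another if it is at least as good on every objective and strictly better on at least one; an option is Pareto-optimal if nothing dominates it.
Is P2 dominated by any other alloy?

No

P1: worse on yield strength (285 vs 700).
P3: worse on yield strength (610 vs 700).
P4: worse on yield strength (153 vs 700).
P5: worse on yield strength (413 vs 700).
P6: worse on yield strength (197 vs 700).
P7: worse on yield strength (166 vs 700).
P8: worse on yield strength (564 vs 700).
P9: worse on yield strength (471 vs 700).
P10: worse on yield strength (219 vs 700).
No option is at least as good as P2 on every objective and strictly better on one.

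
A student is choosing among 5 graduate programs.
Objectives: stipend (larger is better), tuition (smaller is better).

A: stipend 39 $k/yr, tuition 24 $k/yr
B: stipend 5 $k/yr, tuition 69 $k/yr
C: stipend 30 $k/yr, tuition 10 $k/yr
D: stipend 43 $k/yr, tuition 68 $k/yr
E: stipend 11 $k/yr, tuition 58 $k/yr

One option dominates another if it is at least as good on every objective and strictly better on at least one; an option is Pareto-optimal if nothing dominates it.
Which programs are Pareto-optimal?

A: not dominated.
B: dominated by A (stipend 39≥5, tuition 24≤69).
C: not dominated (best tuition).
D: not dominated (best stipend).
E: dominated by A (stipend 39≥11, tuition 24≤58).

A, C, D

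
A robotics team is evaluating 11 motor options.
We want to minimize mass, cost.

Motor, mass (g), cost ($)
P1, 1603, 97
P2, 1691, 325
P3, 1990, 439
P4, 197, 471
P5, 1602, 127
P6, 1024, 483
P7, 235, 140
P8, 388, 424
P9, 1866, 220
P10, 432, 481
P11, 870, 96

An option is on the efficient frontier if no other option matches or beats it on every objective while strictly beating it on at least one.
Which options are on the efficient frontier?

P1: dominated by P11 (mass 870≤1603, cost 96≤97).
P2: dominated by P1 (mass 1603≤1691, cost 97≤325).
P3: dominated by P1 (mass 1603≤1990, cost 97≤439).
P4: not dominated (best mass).
P5: dominated by P11 (mass 870≤1602, cost 96≤127).
P6: dominated by P4 (mass 197≤1024, cost 471≤483).
P7: not dominated.
P8: dominated by P7 (mass 235≤388, cost 140≤424).
P9: dominated by P1 (mass 1603≤1866, cost 97≤220).
P10: dominated by P4 (mass 197≤432, cost 471≤481).
P11: not dominated (best cost).

P4, P7, P11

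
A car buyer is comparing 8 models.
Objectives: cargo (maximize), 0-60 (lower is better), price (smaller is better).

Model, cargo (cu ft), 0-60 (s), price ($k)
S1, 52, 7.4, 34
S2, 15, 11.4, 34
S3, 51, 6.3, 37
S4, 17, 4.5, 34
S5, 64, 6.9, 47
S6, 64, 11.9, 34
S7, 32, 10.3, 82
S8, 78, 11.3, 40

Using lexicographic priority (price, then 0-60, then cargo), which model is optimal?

First minimize price: best is 34, kept {S1, S2, S4, S6}.
Then minimize 0-60: best is 4.5, kept {S4}.

S4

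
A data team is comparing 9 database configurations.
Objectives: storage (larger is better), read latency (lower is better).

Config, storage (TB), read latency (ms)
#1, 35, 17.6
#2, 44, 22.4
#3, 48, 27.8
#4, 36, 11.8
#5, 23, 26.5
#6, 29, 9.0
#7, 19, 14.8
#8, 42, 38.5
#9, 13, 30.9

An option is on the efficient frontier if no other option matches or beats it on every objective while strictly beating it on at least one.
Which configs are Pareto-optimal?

#1: dominated by #4 (storage 36≥35, read latency 11.8≤17.6).
#2: not dominated.
#3: not dominated (best storage).
#4: not dominated.
#5: dominated by #1 (storage 35≥23, read latency 17.6≤26.5).
#6: not dominated (best read latency).
#7: dominated by #4 (storage 36≥19, read latency 11.8≤14.8).
#8: dominated by #2 (storage 44≥42, read latency 22.4≤38.5).
#9: dominated by #1 (storage 35≥13, read latency 17.6≤30.9).

#2, #3, #4, #6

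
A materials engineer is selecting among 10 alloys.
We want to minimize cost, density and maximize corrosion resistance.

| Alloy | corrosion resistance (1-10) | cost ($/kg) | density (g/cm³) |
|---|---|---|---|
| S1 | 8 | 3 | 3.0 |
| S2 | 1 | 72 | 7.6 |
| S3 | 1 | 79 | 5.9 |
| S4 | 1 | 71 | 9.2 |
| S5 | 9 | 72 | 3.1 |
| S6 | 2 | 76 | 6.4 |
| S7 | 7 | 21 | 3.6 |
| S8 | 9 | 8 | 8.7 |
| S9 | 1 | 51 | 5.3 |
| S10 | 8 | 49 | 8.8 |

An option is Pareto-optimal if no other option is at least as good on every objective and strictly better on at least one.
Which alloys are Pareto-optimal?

S1, S5, S8

S1: not dominated (best cost).
S2: dominated by S1 (corrosion resistance 8≥1, cost 3≤72, density 3.0≤7.6).
S3: dominated by S1 (corrosion resistance 8≥1, cost 3≤79, density 3.0≤5.9).
S4: dominated by S1 (corrosion resistance 8≥1, cost 3≤71, density 3.0≤9.2).
S5: not dominated.
S6: dominated by S1 (corrosion resistance 8≥2, cost 3≤76, density 3.0≤6.4).
S7: dominated by S1 (corrosion resistance 8≥7, cost 3≤21, density 3.0≤3.6).
S8: not dominated.
S9: dominated by S1 (corrosion resistance 8≥1, cost 3≤51, density 3.0≤5.3).
S10: dominated by S1 (corrosion resistance 8≥8, cost 3≤49, density 3.0≤8.8).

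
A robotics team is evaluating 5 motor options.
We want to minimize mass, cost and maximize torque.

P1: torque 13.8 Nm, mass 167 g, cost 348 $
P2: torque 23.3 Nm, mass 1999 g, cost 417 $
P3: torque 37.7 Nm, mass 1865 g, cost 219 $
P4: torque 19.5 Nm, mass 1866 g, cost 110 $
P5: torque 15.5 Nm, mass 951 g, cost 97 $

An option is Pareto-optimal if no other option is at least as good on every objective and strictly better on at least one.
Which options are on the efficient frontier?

P1, P3, P4, P5

P1: not dominated (best mass).
P2: dominated by P3 (torque 37.7≥23.3, mass 1865≤1999, cost 219≤417).
P3: not dominated (best torque).
P4: not dominated.
P5: not dominated (best cost).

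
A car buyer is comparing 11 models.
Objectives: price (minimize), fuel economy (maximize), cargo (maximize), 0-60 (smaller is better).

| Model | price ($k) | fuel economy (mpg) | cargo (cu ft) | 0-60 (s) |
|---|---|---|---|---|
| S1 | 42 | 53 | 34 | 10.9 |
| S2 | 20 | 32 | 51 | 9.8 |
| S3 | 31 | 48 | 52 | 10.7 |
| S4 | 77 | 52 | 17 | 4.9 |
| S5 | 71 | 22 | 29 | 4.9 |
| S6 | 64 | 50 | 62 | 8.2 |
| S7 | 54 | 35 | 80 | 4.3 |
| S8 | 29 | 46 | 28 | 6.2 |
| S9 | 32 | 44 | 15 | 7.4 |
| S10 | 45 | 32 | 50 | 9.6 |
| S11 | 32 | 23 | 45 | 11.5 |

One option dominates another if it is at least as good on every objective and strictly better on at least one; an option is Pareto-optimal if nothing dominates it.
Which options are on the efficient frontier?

S1, S2, S3, S4, S6, S7, S8, S10

S1: not dominated (best fuel economy).
S2: not dominated (best price).
S3: not dominated.
S4: not dominated.
S5: dominated by S7 (price 54≤71, fuel economy 35≥22, cargo 80≥29, 0-60 4.3≤4.9).
S6: not dominated.
S7: not dominated (best cargo).
S8: not dominated.
S9: dominated by S8 (price 29≤32, fuel economy 46≥44, cargo 28≥15, 0-60 6.2≤7.4).
S10: not dominated.
S11: dominated by S2 (price 20≤32, fuel economy 32≥23, cargo 51≥45, 0-60 9.8≤11.5).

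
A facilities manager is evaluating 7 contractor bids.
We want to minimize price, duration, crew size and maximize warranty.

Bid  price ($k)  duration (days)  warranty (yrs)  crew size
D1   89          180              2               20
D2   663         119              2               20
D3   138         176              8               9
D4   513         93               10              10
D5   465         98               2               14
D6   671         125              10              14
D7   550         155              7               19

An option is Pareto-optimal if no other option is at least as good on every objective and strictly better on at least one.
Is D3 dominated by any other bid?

No

D1: worse on duration (180 vs 176).
D2: worse on price (663 vs 138).
D4: worse on price (513 vs 138).
D5: worse on price (465 vs 138).
D6: worse on price (671 vs 138).
D7: worse on price (550 vs 138).
No option is at least as good as D3 on every objective and strictly better on one.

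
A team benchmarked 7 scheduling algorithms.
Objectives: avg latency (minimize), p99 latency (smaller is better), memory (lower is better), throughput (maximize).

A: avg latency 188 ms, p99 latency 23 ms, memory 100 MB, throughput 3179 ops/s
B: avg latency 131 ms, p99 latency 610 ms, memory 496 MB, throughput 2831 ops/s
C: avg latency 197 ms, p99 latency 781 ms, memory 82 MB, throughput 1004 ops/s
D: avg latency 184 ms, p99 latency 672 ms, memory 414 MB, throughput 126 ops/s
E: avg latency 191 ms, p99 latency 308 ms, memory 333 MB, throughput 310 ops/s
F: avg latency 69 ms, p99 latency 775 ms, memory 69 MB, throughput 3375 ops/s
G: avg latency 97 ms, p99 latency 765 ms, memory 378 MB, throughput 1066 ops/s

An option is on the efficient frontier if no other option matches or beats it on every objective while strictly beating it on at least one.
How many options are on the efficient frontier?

A: not dominated (best p99 latency).
B: not dominated.
C: dominated by F (avg latency 69≤197, p99 latency 775≤781, memory 69≤82, throughput 3375≥1004).
D: not dominated.
E: dominated by A (avg latency 188≤191, p99 latency 23≤308, memory 100≤333, throughput 3179≥310).
F: not dominated (best avg latency).
G: not dominated.
Pareto-optimal: A, B, D, F, G → 5.

5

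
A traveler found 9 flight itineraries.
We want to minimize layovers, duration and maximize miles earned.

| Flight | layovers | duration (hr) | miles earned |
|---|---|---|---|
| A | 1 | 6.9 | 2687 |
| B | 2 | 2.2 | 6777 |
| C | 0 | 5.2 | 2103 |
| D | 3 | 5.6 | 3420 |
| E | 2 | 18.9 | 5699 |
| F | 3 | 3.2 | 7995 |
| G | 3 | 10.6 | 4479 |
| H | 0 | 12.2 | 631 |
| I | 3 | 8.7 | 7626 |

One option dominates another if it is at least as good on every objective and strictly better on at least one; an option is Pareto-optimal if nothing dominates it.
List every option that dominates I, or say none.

F

F: layovers 3≤3, duration 3.2≤8.7, miles earned 7995≥7626 — dominates I.
Others (A, B, C, D, E, G, H) are each worse than I on at least one objective.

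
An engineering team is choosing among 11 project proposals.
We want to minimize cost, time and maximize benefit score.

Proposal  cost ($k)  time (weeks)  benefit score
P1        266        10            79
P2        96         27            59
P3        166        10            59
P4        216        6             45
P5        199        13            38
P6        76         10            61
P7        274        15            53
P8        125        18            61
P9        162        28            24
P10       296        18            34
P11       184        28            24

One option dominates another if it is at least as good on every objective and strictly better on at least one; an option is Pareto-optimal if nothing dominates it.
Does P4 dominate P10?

Yes

P4 vs P10: cost 216≤296, time 6≤18, benefit score 45≥34 — P4 is at least as good on every objective with at least one strict improvement.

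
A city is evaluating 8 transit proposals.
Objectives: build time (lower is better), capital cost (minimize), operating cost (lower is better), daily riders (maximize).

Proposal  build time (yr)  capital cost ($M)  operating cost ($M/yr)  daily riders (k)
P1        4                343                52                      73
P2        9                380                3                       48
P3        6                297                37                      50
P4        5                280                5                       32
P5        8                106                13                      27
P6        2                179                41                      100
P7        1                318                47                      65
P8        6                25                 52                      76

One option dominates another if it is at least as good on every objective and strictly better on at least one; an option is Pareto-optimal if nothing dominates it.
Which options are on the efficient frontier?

P1: dominated by P6 (build time 2≤4, capital cost 179≤343, operating cost 41≤52, daily riders 100≥73).
P2: not dominated (best operating cost).
P3: not dominated.
P4: not dominated.
P5: not dominated.
P6: not dominated (best daily riders).
P7: not dominated (best build time).
P8: not dominated (best capital cost).

P2, P3, P4, P5, P6, P7, P8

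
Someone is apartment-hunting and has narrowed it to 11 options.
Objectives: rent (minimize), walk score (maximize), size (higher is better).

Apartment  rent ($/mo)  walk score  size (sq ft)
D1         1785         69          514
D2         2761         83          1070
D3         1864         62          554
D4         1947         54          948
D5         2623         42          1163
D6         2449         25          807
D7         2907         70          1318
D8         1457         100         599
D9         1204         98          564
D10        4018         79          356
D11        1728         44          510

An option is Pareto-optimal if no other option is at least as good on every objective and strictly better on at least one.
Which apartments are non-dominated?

D1: dominated by D8 (rent 1457≤1785, walk score 100≥69, size 599≥514).
D2: not dominated.
D3: dominated by D8 (rent 1457≤1864, walk score 100≥62, size 599≥554).
D4: not dominated.
D5: not dominated.
D6: dominated by D4 (rent 1947≤2449, walk score 54≥25, size 948≥807).
D7: not dominated (best size).
D8: not dominated (best walk score).
D9: not dominated (best rent).
D10: dominated by D2 (rent 2761≤4018, walk score 83≥79, size 1070≥356).
D11: dominated by D8 (rent 1457≤1728, walk score 100≥44, size 599≥510).

D2, D4, D5, D7, D8, D9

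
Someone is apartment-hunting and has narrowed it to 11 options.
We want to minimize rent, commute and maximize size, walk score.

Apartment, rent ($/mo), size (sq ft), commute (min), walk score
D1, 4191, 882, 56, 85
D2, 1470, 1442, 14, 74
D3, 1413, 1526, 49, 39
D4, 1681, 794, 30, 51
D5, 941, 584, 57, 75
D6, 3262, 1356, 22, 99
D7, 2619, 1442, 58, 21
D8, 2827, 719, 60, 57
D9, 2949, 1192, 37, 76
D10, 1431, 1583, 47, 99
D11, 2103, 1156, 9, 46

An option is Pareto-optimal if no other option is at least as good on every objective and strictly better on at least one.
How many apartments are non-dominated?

7

D1: dominated by D6 (rent 3262≤4191, size 1356≥882, commute 22≤56, walk score 99≥85).
D2: not dominated.
D3: not dominated.
D4: dominated by D2 (rent 1470≤1681, size 1442≥794, commute 14≤30, walk score 74≥51).
D5: not dominated (best rent).
D6: not dominated.
D7: dominated by D2 (rent 1470≤2619, size 1442≥1442, commute 14≤58, walk score 74≥21).
D8: dominated by D2 (rent 1470≤2827, size 1442≥719, commute 14≤60, walk score 74≥57).
D9: not dominated.
D10: not dominated (best size).
D11: not dominated (best commute).
Pareto-optimal: D2, D3, D5, D6, D9, D10, D11 → 7.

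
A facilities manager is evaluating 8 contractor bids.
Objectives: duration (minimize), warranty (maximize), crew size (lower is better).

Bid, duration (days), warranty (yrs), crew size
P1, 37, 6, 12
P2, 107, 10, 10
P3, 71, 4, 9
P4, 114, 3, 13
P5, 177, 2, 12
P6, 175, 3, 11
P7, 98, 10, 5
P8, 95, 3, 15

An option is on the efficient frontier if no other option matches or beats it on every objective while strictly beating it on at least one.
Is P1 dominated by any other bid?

P2: worse on duration (107 vs 37).
P3: worse on duration (71 vs 37).
P4: worse on duration (114 vs 37).
P5: worse on duration (177 vs 37).
P6: worse on duration (175 vs 37).
P7: worse on duration (98 vs 37).
P8: worse on duration (95 vs 37).
No option is at least as good as P1 on every objective and strictly better on one.

No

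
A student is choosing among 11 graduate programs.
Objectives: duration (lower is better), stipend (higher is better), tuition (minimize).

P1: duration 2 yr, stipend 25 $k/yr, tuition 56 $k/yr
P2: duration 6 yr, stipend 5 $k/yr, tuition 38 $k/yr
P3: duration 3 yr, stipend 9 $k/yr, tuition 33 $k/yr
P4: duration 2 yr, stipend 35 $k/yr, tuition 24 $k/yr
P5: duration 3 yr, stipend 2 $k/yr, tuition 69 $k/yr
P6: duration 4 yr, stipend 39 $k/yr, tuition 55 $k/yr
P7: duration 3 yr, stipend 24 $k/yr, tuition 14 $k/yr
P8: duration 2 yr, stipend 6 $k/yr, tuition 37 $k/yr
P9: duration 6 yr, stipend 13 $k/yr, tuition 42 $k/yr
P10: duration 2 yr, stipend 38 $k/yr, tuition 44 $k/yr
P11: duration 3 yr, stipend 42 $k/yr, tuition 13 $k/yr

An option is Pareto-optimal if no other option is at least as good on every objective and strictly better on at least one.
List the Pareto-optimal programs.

P1: dominated by P4 (duration 2≤2, stipend 35≥25, tuition 24≤56).
P2: dominated by P3 (duration 3≤6, stipend 9≥5, tuition 33≤38).
P3: dominated by P4 (duration 2≤3, stipend 35≥9, tuition 24≤33).
P4: not dominated.
P5: dominated by P1 (duration 2≤3, stipend 25≥2, tuition 56≤69).
P6: dominated by P11 (duration 3≤4, stipend 42≥39, tuition 13≤55).
P7: dominated by P11 (duration 3≤3, stipend 42≥24, tuition 13≤14).
P8: dominated by P4 (duration 2≤2, stipend 35≥6, tuition 24≤37).
P9: dominated by P4 (duration 2≤6, stipend 35≥13, tuition 24≤42).
P10: not dominated.
P11: not dominated (best stipend).

P4, P10, P11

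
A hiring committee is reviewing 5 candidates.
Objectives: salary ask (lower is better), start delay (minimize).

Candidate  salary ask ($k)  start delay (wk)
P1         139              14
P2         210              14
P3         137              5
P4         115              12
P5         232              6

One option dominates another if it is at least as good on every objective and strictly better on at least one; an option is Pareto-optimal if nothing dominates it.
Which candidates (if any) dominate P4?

none

P1: worse on salary ask (139 vs 115).
P2: worse on salary ask (210 vs 115).
P3: worse on salary ask (137 vs 115).
P5: worse on salary ask (232 vs 115).
No option dominates P4.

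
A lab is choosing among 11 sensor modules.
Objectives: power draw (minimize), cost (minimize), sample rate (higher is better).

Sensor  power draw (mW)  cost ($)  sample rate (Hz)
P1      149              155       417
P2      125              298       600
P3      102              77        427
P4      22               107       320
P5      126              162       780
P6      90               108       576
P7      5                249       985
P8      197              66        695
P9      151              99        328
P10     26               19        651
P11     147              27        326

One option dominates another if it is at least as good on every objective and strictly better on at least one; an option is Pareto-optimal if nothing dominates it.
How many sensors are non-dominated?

5

P1: dominated by P3 (power draw 102≤149, cost 77≤155, sample rate 427≥417).
P2: dominated by P7 (power draw 5≤125, cost 249≤298, sample rate 985≥600).
P3: dominated by P10 (power draw 26≤102, cost 19≤77, sample rate 651≥427).
P4: not dominated.
P5: not dominated.
P6: dominated by P10 (power draw 26≤90, cost 19≤108, sample rate 651≥576).
P7: not dominated (best power draw).
P8: not dominated.
P9: dominated by P3 (power draw 102≤151, cost 77≤99, sample rate 427≥328).
P10: not dominated (best cost).
P11: dominated by P10 (power draw 26≤147, cost 19≤27, sample rate 651≥326).
Pareto-optimal: P4, P5, P7, P8, P10 → 5.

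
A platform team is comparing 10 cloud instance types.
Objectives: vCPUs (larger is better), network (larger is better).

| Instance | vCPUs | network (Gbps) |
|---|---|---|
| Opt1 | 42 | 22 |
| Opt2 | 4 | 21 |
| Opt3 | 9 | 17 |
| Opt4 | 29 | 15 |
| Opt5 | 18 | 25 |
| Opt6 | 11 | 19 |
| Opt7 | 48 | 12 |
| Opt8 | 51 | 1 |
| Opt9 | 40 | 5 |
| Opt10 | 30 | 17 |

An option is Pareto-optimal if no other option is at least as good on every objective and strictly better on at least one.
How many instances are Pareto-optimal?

Opt1: not dominated.
Opt2: dominated by Opt1 (vCPUs 42≥4, network 22≥21).
Opt3: dominated by Opt1 (vCPUs 42≥9, network 22≥17).
Opt4: dominated by Opt1 (vCPUs 42≥29, network 22≥15).
Opt5: not dominated (best network).
Opt6: dominated by Opt1 (vCPUs 42≥11, network 22≥19).
Opt7: not dominated.
Opt8: not dominated (best vCPUs).
Opt9: dominated by Opt1 (vCPUs 42≥40, network 22≥5).
Opt10: dominated by Opt1 (vCPUs 42≥30, network 22≥17).
Pareto-optimal: Opt1, Opt5, Opt7, Opt8 → 4.

4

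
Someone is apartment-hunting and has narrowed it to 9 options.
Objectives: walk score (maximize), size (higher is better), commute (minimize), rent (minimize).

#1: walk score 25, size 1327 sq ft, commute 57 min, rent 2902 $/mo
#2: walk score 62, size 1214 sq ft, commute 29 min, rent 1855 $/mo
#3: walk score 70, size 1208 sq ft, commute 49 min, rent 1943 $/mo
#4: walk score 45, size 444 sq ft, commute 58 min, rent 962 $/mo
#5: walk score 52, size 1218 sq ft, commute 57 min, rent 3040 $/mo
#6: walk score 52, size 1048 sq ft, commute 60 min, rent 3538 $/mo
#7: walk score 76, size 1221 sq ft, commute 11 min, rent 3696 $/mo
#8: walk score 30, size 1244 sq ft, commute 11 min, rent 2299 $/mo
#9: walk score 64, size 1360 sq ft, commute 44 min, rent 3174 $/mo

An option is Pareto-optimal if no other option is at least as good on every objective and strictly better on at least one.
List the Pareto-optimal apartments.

#1, #2, #3, #4, #5, #7, #8, #9

#1: not dominated.
#2: not dominated.
#3: not dominated.
#4: not dominated (best rent).
#5: not dominated.
#6: dominated by #2 (walk score 62≥52, size 1214≥1048, commute 29≤60, rent 1855≤3538).
#7: not dominated (best walk score).
#8: not dominated.
#9: not dominated (best size).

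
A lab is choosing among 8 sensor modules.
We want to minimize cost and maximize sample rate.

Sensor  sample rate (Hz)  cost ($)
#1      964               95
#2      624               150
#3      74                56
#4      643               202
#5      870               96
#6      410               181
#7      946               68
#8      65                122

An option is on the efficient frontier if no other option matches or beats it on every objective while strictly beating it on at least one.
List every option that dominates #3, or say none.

none

#1: worse on cost (95 vs 56).
#2: worse on cost (150 vs 56).
#4: worse on cost (202 vs 56).
#5: worse on cost (96 vs 56).
#6: worse on cost (181 vs 56).
#7: worse on cost (68 vs 56).
#8: worse on sample rate (65 vs 74).
No option dominates #3.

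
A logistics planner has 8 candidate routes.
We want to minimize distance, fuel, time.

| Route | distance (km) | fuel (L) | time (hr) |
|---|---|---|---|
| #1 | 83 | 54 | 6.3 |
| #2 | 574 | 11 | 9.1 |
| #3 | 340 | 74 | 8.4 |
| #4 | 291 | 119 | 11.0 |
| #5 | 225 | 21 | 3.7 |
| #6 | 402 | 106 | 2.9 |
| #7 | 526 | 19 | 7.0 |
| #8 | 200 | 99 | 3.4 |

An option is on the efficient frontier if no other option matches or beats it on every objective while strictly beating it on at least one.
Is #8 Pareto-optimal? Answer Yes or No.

#1: worse on time (6.3 vs 3.4).
#2: worse on distance (574 vs 200).
#3: worse on distance (340 vs 200).
#4: worse on distance (291 vs 200).
#5: worse on distance (225 vs 200).
#6: worse on distance (402 vs 200).
#7: worse on distance (526 vs 200).
No option is at least as good as #8 on every objective and strictly better on one.

Yes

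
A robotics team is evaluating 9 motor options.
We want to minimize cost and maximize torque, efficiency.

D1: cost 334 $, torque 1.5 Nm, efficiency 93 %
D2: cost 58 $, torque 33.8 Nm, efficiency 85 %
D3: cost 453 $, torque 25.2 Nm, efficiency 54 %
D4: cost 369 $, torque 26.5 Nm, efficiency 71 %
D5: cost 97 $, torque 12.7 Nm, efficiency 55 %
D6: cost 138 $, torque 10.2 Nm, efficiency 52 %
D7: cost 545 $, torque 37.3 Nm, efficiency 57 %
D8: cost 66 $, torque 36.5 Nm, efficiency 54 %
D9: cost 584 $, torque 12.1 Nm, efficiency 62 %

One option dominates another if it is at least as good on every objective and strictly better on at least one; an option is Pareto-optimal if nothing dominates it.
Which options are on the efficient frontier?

D1, D2, D7, D8

D1: not dominated (best efficiency).
D2: not dominated (best cost).
D3: dominated by D2 (cost 58≤453, torque 33.8≥25.2, efficiency 85≥54).
D4: dominated by D2 (cost 58≤369, torque 33.8≥26.5, efficiency 85≥71).
D5: dominated by D2 (cost 58≤97, torque 33.8≥12.7, efficiency 85≥55).
D6: dominated by D2 (cost 58≤138, torque 33.8≥10.2, efficiency 85≥52).
D7: not dominated (best torque).
D8: not dominated.
D9: dominated by D2 (cost 58≤584, torque 33.8≥12.1, efficiency 85≥62).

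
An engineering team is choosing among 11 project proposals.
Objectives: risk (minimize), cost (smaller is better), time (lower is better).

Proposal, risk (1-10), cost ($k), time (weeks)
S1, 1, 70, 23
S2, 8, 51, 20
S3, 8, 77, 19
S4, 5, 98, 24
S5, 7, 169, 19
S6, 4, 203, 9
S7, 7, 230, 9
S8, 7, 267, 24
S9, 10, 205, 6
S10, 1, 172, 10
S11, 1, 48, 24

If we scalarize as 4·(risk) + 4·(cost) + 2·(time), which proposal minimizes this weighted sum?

S1: 4·1 + 4·70 + 2·23 = 330
S2: 4·8 + 4·51 + 2·20 = 276
S3: 4·8 + 4·77 + 2·19 = 378
S4: 4·5 + 4·98 + 2·24 = 460
S5: 4·7 + 4·169 + 2·19 = 742
S6: 4·4 + 4·203 + 2·9 = 846
S7: 4·7 + 4·230 + 2·9 = 966
S8: 4·7 + 4·267 + 2·24 = 1144
S9: 4·10 + 4·205 + 2·6 = 872
S10: 4·1 + 4·172 + 2·10 = 712
S11: 4·1 + 4·48 + 2·24 = 244
Lowest: S11 at 244.

S11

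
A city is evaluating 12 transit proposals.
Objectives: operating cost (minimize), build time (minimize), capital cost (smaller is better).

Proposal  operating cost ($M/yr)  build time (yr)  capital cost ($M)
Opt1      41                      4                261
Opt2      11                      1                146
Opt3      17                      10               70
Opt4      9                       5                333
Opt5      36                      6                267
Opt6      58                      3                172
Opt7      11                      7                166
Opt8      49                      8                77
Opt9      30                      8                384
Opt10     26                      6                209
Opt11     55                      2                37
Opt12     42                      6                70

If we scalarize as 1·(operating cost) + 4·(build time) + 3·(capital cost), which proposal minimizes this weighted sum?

Opt11

Opt1: 1·41 + 4·4 + 3·261 = 840
Opt2: 1·11 + 4·1 + 3·146 = 453
Opt3: 1·17 + 4·10 + 3·70 = 267
Opt4: 1·9 + 4·5 + 3·333 = 1028
Opt5: 1·36 + 4·6 + 3·267 = 861
Opt6: 1·58 + 4·3 + 3·172 = 586
Opt7: 1·11 + 4·7 + 3·166 = 537
Opt8: 1·49 + 4·8 + 3·77 = 312
Opt9: 1·30 + 4·8 + 3·384 = 1214
Opt10: 1·26 + 4·6 + 3·209 = 677
Opt11: 1·55 + 4·2 + 3·37 = 174
Opt12: 1·42 + 4·6 + 3·70 = 276
Lowest: Opt11 at 174.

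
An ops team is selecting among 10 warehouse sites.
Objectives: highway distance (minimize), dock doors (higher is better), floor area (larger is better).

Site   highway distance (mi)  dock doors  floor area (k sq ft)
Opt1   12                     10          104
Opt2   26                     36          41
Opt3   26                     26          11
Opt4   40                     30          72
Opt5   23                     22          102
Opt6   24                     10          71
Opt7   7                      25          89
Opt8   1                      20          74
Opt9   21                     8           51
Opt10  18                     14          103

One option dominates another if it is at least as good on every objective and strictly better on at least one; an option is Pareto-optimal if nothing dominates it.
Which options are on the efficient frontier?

Opt1, Opt2, Opt4, Opt5, Opt7, Opt8, Opt10

Opt1: not dominated (best floor area).
Opt2: not dominated (best dock doors).
Opt3: dominated by Opt2 (highway distance 26≤26, dock doors 36≥26, floor area 41≥11).
Opt4: not dominated.
Opt5: not dominated.
Opt6: dominated by Opt1 (highway distance 12≤24, dock doors 10≥10, floor area 104≥71).
Opt7: not dominated.
Opt8: not dominated (best highway distance).
Opt9: dominated by Opt1 (highway distance 12≤21, dock doors 10≥8, floor area 104≥51).
Opt10: not dominated.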